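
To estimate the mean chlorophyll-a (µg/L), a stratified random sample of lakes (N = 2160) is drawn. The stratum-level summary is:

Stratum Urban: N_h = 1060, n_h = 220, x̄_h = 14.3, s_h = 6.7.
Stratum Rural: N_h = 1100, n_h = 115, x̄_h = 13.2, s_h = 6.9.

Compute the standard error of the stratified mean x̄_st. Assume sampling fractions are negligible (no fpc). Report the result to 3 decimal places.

V̂(x̄_st) = Σ W_h² s_h²/n_h, with W_h = N_h/N and N = 2160:
  stratum Urban: (1060/2160)²·6.7²/220 = 0.0491395
  stratum Rural: (1100/2160)²·6.9²/115 = 0.107369
V̂(x̄_st) = 0.156508
SE(x̄_st) = √0.156508 = 0.395611

SE(x̄_st) ≈ 0.396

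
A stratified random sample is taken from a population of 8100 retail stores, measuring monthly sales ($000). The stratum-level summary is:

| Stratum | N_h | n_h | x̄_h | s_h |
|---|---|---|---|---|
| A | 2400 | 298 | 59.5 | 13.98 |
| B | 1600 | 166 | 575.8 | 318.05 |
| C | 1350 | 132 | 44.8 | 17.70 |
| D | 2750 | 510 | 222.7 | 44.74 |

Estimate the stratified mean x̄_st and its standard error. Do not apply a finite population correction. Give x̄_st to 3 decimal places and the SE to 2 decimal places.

x̄_st = Σ W_h x̄_h = (2400·59.5 + 1600·575.8 + 1350·44.8 + 2750·222.7)/8100 = 214.44259
V̂(x̄_st) = Σ W_h² s_h²/n_h, with W_h = N_h/N and N = 8100:
  stratum A: (2400/8100)²·13.98²/298 = 0.0575772
  stratum B: (1600/8100)²·318.05²/166 = 23.7768
  stratum C: (1350/8100)²·17.70²/132 = 0.065928
  stratum D: (2750/8100)²·44.74²/510 = 0.452394
V̂(x̄_st) = 24.3527
SE(x̄_st) = √24.3527 = 4.93484

x̄_st ≈ 214.443, SE ≈ 4.93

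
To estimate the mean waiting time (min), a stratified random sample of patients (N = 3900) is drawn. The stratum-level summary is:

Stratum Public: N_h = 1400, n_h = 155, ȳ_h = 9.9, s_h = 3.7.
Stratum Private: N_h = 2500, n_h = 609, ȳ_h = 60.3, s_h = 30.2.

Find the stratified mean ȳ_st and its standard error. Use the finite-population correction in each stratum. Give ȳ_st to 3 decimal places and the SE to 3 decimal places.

ȳ_st ≈ 42.208, SE ≈ 0.690

ȳ_st = Σ W_h ȳ_h = (1400·9.9 + 2500·60.3)/3900 = 42.20769
V̂(ȳ_st) = Σ W_h² (1 − n_h/N_h) s_h²/n_h, with W_h = N_h/N and N = 3900:
  stratum Public: (1400/3900)²·(1 − 155/1400)·3.7²/155 = 0.0101214
  stratum Private: (2500/3900)²·(1 − 609/2500)·30.2²/609 = 0.465478
V̂(ȳ_st) = 0.475599
SE(ȳ_st) = √0.475599 = 0.689637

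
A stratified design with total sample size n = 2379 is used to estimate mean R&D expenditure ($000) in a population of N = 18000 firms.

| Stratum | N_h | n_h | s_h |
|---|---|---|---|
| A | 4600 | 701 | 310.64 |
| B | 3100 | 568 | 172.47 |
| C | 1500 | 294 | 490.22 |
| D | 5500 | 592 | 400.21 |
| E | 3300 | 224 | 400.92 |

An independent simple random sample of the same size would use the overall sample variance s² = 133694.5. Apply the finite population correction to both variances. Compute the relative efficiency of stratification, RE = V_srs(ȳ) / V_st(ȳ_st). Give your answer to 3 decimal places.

V̂(ȳ_st) = Σ W_h² (1 − n_h/N_h) s_h²/n_h, with W_h = N_h/N and N = 18000:
  stratum A: (4600/18000)²·(1 − 701/4600)·310.64²/701 = 7.62014
  stratum B: (3100/18000)²·(1 − 568/3100)·172.47²/568 = 1.2687
  stratum C: (1500/18000)²·(1 − 294/1500)·490.22²/294 = 4.56382
  stratum D: (5500/18000)²·(1 − 592/5500)·400.21²/592 = 22.5412
  stratum E: (3300/18000)²·(1 − 224/3300)·400.92²/224 = 22.4814
V_st = 58.4752
V_srs = (1 − 2379/18000)·133694.5/2379 = 48.7703
Relative efficiency = V_srs / V_st = 48.7703/58.4752 = 0.8340

RE ≈ 0.834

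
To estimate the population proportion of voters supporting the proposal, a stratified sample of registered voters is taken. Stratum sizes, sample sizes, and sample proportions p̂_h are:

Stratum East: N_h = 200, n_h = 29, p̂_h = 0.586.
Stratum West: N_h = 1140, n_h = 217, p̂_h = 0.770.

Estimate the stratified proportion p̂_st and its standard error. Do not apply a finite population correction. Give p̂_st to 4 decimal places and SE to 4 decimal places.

N = 1340; stratum weights W_h = N_h/N.
p̂_st = Σ W_h p̂_h = (200·0.586 + 1140·0.770)/1340 = 0.74254
V̂(p̂_st) = Σ W_h² p̂_h(1−p̂_h)/(n_h−1):
  stratum East: (200/1340)²·0.586·0.414/28 = 0.000193015
  stratum West: (1140/1340)²·0.770·0.230/216 = 0.000593424
V̂(p̂_st) = 0.000786438; SE = √V̂ = 0.0280435

p̂_st ≈ 0.7425, SE ≈ 0.0280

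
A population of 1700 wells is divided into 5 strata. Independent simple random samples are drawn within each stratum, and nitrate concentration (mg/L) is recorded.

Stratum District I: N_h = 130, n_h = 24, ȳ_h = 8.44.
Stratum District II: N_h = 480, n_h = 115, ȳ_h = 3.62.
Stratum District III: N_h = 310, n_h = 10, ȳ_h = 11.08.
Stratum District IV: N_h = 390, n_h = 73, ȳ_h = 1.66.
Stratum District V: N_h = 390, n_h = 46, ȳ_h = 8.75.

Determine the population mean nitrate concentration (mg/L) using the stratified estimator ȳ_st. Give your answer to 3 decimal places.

ȳ_st ≈ 6.076

N = Σ N_h = 1700. Stratum weights W_h = N_h/N.
ȳ_st = (130·8.44 + 480·3.62 + 310·11.08 + 390·1.66 + 390·8.75) / 1700 = 6.07618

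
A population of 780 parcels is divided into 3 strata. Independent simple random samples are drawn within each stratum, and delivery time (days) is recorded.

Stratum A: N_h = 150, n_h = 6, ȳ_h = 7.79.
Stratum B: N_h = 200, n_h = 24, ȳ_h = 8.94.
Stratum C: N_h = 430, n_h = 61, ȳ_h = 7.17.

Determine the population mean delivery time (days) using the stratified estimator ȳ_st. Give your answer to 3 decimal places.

N = Σ N_h = 780. Stratum weights W_h = N_h/N.
ȳ_st = (150·7.79 + 200·8.94 + 430·7.17) / 780 = 7.74308

ȳ_st ≈ 7.743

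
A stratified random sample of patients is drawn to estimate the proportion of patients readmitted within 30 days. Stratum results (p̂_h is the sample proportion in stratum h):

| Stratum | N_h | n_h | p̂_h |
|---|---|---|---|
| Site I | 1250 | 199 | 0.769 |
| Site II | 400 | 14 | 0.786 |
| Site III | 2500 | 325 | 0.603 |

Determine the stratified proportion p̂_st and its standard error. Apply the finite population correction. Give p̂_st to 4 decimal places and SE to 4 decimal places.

N = 4150; stratum weights W_h = N_h/N.
p̂_st = Σ W_h p̂_h = (1250·0.769 + 400·0.786 + 2500·0.603)/4150 = 0.67064
V̂(p̂_st) = Σ W_h² (1 − n_h/N_h) p̂_h(1−p̂_h)/(n_h−1):
  stratum Site I: (1250/4150)²·(1 − 199/1250)·0.769·0.231/198 = 6.84368e-05
  stratum Site II: (400/4150)²·(1 − 14/400)·0.786·0.214/13 = 0.000115996
  stratum Site III: (2500/4150)²·(1 − 325/2500)·0.603·0.397/324 = 0.000233274
V̂(p̂_st) = 0.000417707; SE = √V̂ = 0.0204379

p̂_st ≈ 0.6706, SE ≈ 0.0204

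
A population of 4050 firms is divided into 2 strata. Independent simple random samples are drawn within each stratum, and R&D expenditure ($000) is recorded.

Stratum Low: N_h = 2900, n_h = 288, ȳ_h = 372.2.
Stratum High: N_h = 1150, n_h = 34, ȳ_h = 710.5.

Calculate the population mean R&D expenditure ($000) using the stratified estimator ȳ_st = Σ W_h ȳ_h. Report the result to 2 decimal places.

N = Σ N_h = 4050. Stratum weights W_h = N_h/N.
ȳ_st = (2900·372.2 + 1150·710.5) / 4050 = 468.2605

ȳ_st ≈ 468.26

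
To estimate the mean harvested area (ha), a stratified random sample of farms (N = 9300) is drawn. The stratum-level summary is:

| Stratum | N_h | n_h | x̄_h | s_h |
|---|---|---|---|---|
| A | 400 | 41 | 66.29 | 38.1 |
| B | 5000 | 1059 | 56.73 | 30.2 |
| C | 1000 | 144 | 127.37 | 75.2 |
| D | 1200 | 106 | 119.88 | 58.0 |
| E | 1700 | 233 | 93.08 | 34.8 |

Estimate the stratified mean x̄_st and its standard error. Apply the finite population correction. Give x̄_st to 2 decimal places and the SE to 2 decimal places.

x̄_st ≈ 79.53, SE ≈ 1.13

x̄_st = Σ W_h x̄_h = (400·66.29 + 5000·56.73 + 1000·127.37 + 1200·119.88 + 1700·93.08)/9300 = 79.52989
V̂(x̄_st) = Σ W_h² (1 − n_h/N_h) s_h²/n_h, with W_h = N_h/N and N = 9300:
  stratum A: (400/9300)²·(1 − 41/400)·38.1²/41 = 0.0587834
  stratum B: (5000/9300)²·(1 − 1059/5000)·30.2²/1059 = 0.196213
  stratum C: (1000/9300)²·(1 − 144/1000)·75.2²/144 = 0.38867
  stratum D: (1200/9300)²·(1 − 106/1200)·58.0²/106 = 0.481707
  stratum E: (1700/9300)²·(1 − 233/1700)·34.8²/233 = 0.14987
V̂(x̄_st) = 1.27524
SE(x̄_st) = √1.27524 = 1.12927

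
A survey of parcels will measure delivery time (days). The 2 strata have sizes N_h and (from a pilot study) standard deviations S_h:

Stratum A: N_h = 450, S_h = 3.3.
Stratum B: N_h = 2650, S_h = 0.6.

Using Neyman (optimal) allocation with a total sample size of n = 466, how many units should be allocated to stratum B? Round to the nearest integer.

Neyman allocation: n_h = n · N_h S_h / Σ N_i S_i, with n = 466.
  stratum A: N_h·S_h = 450·3.3 = 1485.00
  stratum B: N_h·S_h = 2650·0.6 = 1590.00
Σ N_h S_h = 3075.00
n for stratum B = 466·1590.00/3075.00 = 240.956 → 241

241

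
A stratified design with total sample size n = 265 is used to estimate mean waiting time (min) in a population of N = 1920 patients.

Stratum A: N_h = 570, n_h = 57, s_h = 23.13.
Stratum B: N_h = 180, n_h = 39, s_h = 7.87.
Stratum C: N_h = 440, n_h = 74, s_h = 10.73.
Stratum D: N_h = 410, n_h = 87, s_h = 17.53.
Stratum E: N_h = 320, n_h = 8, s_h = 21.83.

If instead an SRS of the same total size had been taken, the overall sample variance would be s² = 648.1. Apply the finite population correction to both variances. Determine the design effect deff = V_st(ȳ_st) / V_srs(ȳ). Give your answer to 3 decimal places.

deff ≈ 1.216

V̂(ȳ_st) = Σ W_h² (1 − n_h/N_h) s_h²/n_h, with W_h = N_h/N and N = 1920:
  stratum A: (570/1920)²·(1 − 57/570)·23.13²/57 = 0.744503
  stratum B: (180/1920)²·(1 − 39/180)·7.87²/39 = 0.0109339
  stratum C: (440/1920)²·(1 − 74/440)·10.73²/74 = 0.0679671
  stratum D: (410/1920)²·(1 − 87/410)·17.53²/87 = 0.12689
  stratum E: (320/1920)²·(1 − 8/320)·21.83²/8 = 1.61332
V_st = 2.56361
V_srs = (1 − 265/1920)·648.1/265 = 2.10811
deff = V_st / V_srs = 2.56361/2.10811 = 1.2161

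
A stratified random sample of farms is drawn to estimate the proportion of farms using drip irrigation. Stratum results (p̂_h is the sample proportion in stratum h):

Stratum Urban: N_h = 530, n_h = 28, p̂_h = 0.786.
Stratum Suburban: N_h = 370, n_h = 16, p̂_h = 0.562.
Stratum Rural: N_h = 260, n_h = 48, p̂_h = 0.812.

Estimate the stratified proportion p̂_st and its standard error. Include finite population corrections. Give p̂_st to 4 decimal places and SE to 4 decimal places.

N = 1160; stratum weights W_h = N_h/N.
p̂_st = Σ W_h p̂_h = (530·0.786 + 370·0.562 + 260·0.812)/1160 = 0.72038
V̂(p̂_st) = Σ W_h² (1 − n_h/N_h) p̂_h(1−p̂_h)/(n_h−1):
  stratum Urban: (530/1160)²·(1 − 28/530)·0.786·0.214/27 = 0.00123179
  stratum Suburban: (370/1160)²·(1 − 16/370)·0.562·0.438/15 = 0.00159738
  stratum Rural: (260/1160)²·(1 − 48/260)·0.812·0.188/47 = 0.000133048
V̂(p̂_st) = 0.00296222; SE = √V̂ = 0.0544262

p̂_st ≈ 0.7204, SE ≈ 0.0544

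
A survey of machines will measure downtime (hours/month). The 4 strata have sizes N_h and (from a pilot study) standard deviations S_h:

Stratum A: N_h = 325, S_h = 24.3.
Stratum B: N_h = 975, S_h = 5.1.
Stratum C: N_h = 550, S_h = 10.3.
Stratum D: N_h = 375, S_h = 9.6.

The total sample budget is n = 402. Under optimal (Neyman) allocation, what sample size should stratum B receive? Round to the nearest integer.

Neyman allocation: n_h = n · N_h S_h / Σ N_i S_i, with n = 402.
  stratum A: N_h·S_h = 325·24.3 = 7897.50
  stratum B: N_h·S_h = 975·5.1 = 4972.50
  stratum C: N_h·S_h = 550·10.3 = 5665.00
  stratum D: N_h·S_h = 375·9.6 = 3600.00
Σ N_h S_h = 22135.00
n for stratum B = 402·4972.50/22135.00 = 90.307 → 90

90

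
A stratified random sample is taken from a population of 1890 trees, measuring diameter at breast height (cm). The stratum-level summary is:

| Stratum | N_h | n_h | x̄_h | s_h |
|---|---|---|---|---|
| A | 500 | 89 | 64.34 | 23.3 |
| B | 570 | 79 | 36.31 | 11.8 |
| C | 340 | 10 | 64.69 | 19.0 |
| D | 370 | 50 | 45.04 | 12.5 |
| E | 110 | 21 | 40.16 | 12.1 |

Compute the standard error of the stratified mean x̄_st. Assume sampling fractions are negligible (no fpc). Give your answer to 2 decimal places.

SE(x̄_st) ≈ 1.38

V̂(x̄_st) = Σ W_h² s_h²/n_h, with W_h = N_h/N and N = 1890:
  stratum A: (500/1890)²·23.3²/89 = 0.426912
  stratum B: (570/1890)²·11.8²/79 = 0.160311
  stratum C: (340/1890)²·19.0²/10 = 1.16827
  stratum D: (370/1890)²·12.5²/50 = 0.119765
  stratum E: (110/1890)²·12.1²/21 = 0.0236164
V̂(x̄_st) = 1.89887
SE(x̄_st) = √1.89887 = 1.37799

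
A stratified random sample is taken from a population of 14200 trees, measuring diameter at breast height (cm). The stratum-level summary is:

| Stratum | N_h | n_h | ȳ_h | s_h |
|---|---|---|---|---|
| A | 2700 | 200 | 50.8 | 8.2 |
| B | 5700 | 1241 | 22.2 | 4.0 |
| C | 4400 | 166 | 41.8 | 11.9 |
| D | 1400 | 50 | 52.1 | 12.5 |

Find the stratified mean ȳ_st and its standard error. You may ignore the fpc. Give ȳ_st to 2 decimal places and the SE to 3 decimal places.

ȳ_st ≈ 36.66, SE ≈ 0.356

ȳ_st = Σ W_h ȳ_h = (2700·50.8 + 5700·22.2 + 4400·41.8 + 1400·52.1)/14200 = 36.65915
V̂(ȳ_st) = Σ W_h² s_h²/n_h, with W_h = N_h/N and N = 14200:
  stratum A: (2700/14200)²·8.2²/200 = 0.0121548
  stratum B: (5700/14200)²·4.0²/1241 = 0.00207741
  stratum C: (4400/14200)²·11.9²/166 = 0.0819058
  stratum D: (1400/14200)²·12.5²/50 = 0.0303759
V̂(ȳ_st) = 0.126514
SE(ȳ_st) = √0.126514 = 0.355688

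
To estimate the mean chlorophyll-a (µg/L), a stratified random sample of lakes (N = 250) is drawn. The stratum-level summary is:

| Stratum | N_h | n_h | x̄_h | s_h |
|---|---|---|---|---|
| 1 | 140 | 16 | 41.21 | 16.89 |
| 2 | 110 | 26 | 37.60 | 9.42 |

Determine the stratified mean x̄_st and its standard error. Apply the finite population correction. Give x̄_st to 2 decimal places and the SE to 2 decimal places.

x̄_st ≈ 39.62, SE ≈ 2.34

x̄_st = Σ W_h x̄_h = (140·41.21 + 110·37.60)/250 = 39.62160
V̂(x̄_st) = Σ W_h² (1 − n_h/N_h) s_h²/n_h, with W_h = N_h/N and N = 250:
  stratum 1: (140/250)²·(1 − 16/140)·16.89²/16 = 4.95232
  stratum 2: (110/250)²·(1 − 26/110)·9.42²/26 = 0.504569
V̂(x̄_st) = 5.45689
SE(x̄_st) = √5.45689 = 2.336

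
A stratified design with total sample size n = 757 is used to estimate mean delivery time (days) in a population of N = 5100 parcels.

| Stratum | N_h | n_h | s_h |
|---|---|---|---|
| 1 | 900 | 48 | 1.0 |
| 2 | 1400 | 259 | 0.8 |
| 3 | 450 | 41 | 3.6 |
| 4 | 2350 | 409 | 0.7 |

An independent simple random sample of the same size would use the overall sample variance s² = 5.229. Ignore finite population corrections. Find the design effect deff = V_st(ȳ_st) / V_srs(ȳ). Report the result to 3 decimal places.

deff ≈ 0.514

V̂(ȳ_st) = Σ W_h² s_h²/n_h, with W_h = N_h/N and N = 5100:
  stratum 1: (900/5100)²·1.0²/48 = 0.000648789
  stratum 2: (1400/5100)²·0.8²/259 = 0.000186207
  stratum 3: (450/5100)²·3.6²/41 = 0.00246097
  stratum 4: (2350/5100)²·0.7²/409 = 0.000254371
V_st = 0.00355033
V_srs = s²/n = 5.229/757 = 0.00690753
deff = V_st / V_srs = 0.00355033/0.00690753 = 0.5140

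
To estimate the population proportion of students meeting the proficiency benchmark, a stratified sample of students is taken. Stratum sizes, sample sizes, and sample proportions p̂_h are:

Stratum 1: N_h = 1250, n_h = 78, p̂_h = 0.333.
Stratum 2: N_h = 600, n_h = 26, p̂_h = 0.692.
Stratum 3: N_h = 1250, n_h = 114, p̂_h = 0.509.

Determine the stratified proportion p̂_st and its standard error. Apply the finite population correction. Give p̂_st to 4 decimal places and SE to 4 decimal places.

N = 3100; stratum weights W_h = N_h/N.
p̂_st = Σ W_h p̂_h = (1250·0.333 + 600·0.692 + 1250·0.509)/3100 = 0.47345
V̂(p̂_st) = Σ W_h² (1 − n_h/N_h) p̂_h(1−p̂_h)/(n_h−1):
  stratum 1: (1250/3100)²·(1 − 78/1250)·0.333·0.667/77 = 0.000439738
  stratum 2: (600/3100)²·(1 − 26/600)·0.692·0.308/25 = 0.000305532
  stratum 3: (1250/3100)²·(1 − 114/1250)·0.509·0.491/113 = 0.000326803
V̂(p̂_st) = 0.00107207; SE = √V̂ = 0.0327425

p̂_st ≈ 0.4735, SE ≈ 0.0327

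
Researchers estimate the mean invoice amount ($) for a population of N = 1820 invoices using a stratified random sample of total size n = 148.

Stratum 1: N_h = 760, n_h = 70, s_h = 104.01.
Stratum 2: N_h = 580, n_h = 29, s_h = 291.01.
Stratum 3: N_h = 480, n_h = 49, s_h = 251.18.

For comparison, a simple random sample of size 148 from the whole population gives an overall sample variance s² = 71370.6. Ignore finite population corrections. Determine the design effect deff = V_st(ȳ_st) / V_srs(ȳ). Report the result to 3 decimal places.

V̂(ȳ_st) = Σ W_h² s_h²/n_h, with W_h = N_h/N and N = 1820:
  stratum 1: (760/1820)²·104.01²/70 = 26.9486
  stratum 2: (580/1820)²·291.01²/29 = 296.573
  stratum 3: (480/1820)²·251.18²/49 = 89.5599
V_st = 413.081
V_srs = s²/n = 71370.6/148 = 482.234
deff = V_st / V_srs = 413.081/482.234 = 0.8566

deff ≈ 0.857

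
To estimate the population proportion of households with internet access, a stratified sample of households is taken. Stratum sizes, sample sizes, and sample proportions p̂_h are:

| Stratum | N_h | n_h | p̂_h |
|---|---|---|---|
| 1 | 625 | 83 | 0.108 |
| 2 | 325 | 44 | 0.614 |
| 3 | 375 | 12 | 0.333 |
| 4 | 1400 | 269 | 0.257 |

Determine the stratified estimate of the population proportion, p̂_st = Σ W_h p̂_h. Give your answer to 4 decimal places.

p̂_st ≈ 0.2759

N = 2725; stratum weights W_h = N_h/N.
p̂_st = Σ W_h p̂_h = (625·0.108 + 325·0.614 + 375·0.333 + 1400·0.257)/2725 = 0.27586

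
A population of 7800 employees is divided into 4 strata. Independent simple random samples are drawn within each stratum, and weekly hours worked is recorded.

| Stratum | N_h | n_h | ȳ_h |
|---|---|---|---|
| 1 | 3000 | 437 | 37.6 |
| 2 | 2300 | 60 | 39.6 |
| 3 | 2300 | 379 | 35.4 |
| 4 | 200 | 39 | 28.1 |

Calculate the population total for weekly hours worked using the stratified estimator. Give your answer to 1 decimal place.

τ̂_st ≈ 290920.0

τ̂_st = Σ N_h ȳ_h = 3000·37.6 + 2300·39.6 + 2300·35.4 + 200·28.1 = 290920.0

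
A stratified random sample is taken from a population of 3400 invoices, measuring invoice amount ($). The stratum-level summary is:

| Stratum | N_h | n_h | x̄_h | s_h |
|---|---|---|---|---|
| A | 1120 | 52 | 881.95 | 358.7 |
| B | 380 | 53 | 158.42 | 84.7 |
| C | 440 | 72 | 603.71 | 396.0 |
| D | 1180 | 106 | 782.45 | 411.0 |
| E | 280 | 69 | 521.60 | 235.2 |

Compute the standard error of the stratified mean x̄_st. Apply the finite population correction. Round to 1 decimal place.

V̂(x̄_st) = Σ W_h² (1 − n_h/N_h) s_h²/n_h, with W_h = N_h/N and N = 3400:
  stratum A: (1120/3400)²·(1 − 52/1120)·358.7²/52 = 256.03
  stratum B: (380/3400)²·(1 − 53/380)·84.7²/53 = 1.455
  stratum C: (440/3400)²·(1 − 72/440)·396.0²/72 = 30.5071
  stratum D: (1180/3400)²·(1 − 106/1180)·411.0²/106 = 174.705
  stratum E: (280/3400)²·(1 − 69/280)·235.2²/69 = 4.0974
V̂(x̄_st) = 466.795
SE(x̄_st) = √466.795 = 21.6054

SE(x̄_st) ≈ 21.6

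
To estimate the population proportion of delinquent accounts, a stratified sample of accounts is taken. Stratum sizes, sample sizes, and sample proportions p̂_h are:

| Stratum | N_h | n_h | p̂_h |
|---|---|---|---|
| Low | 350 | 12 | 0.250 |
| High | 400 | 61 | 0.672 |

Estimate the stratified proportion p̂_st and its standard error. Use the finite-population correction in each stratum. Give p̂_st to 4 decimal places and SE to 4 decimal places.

p̂_st ≈ 0.4751, SE ≈ 0.0669

N = 750; stratum weights W_h = N_h/N.
p̂_st = Σ W_h p̂_h = (350·0.250 + 400·0.672)/750 = 0.47507
V̂(p̂_st) = Σ W_h² (1 − n_h/N_h) p̂_h(1−p̂_h)/(n_h−1):
  stratum Low: (350/750)²·(1 − 12/350)·0.250·0.750/11 = 0.00358485
  stratum High: (400/750)²·(1 − 61/400)·0.672·0.328/60 = 0.000885583
V̂(p̂_st) = 0.00447043; SE = √V̂ = 0.0668613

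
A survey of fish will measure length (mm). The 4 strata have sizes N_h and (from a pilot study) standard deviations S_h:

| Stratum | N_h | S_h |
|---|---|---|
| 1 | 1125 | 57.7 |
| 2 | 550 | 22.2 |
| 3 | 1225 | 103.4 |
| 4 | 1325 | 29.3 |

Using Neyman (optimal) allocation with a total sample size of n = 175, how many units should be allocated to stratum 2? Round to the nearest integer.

9

Neyman allocation: n_h = n · N_h S_h / Σ N_i S_i, with n = 175.
  stratum 1: N_h·S_h = 1125·57.7 = 64912.50
  stratum 2: N_h·S_h = 550·22.2 = 12210.00
  stratum 3: N_h·S_h = 1225·103.4 = 126665.00
  stratum 4: N_h·S_h = 1325·29.3 = 38822.50
Σ N_h S_h = 242610.00
n for stratum 2 = 175·12210.00/242610.00 = 8.807 → 9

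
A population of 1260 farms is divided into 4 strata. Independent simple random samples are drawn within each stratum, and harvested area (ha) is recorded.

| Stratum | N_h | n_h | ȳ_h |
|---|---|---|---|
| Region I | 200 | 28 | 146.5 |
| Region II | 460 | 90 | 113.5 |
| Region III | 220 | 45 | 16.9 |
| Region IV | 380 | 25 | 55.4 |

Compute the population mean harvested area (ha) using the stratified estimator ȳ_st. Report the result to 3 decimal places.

ȳ_st ≈ 84.349

N = Σ N_h = 1260. Stratum weights W_h = N_h/N.
ȳ_st = (200·146.5 + 460·113.5 + 220·16.9 + 380·55.4) / 1260 = 84.34921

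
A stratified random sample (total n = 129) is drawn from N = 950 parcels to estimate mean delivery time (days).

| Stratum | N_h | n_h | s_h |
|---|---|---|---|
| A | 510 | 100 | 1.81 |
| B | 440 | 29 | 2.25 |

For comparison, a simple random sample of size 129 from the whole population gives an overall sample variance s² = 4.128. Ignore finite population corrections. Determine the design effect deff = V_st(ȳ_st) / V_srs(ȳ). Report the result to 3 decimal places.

deff ≈ 1.465

V̂(ȳ_st) = Σ W_h² s_h²/n_h, with W_h = N_h/N and N = 950:
  stratum A: (510/950)²·1.81²/100 = 0.0094417
  stratum B: (440/950)²·2.25²/29 = 0.0374477
V_st = 0.0468894
V_srs = s²/n = 4.128/129 = 0.032
deff = V_st / V_srs = 0.0468894/0.032 = 1.4653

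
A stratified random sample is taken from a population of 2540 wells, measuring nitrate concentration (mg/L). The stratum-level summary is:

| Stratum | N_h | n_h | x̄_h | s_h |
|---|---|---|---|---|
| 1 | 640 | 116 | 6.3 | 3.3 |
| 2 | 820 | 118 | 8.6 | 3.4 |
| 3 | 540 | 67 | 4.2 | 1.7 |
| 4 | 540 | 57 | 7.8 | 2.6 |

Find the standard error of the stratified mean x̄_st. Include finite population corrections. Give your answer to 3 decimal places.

V̂(x̄_st) = Σ W_h² (1 − n_h/N_h) s_h²/n_h, with W_h = N_h/N and N = 2540:
  stratum 1: (640/2540)²·(1 − 116/640)·3.3²/116 = 0.00487993
  stratum 2: (820/2540)²·(1 − 118/820)·3.4²/118 = 0.00874096
  stratum 3: (540/2540)²·(1 − 67/540)·1.7²/67 = 0.0017077
  stratum 4: (540/2540)²·(1 − 57/540)·2.6²/57 = 0.00479452
V̂(x̄_st) = 0.0201231
SE(x̄_st) = √0.0201231 = 0.141856

SE(x̄_st) ≈ 0.142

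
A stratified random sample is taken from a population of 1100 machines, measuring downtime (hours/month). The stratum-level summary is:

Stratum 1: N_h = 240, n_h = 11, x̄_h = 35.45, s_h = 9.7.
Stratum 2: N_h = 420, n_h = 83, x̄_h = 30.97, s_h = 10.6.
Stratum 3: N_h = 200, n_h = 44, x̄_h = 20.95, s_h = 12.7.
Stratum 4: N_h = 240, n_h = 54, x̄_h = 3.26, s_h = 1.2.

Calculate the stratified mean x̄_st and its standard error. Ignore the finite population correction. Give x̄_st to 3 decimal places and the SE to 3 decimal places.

x̄_st ≈ 24.080, SE ≈ 0.853

x̄_st = Σ W_h x̄_h = (240·35.45 + 420·30.97 + 200·20.95 + 240·3.26)/1100 = 24.07982
V̂(x̄_st) = Σ W_h² s_h²/n_h, with W_h = N_h/N and N = 1100:
  stratum 1: (240/1100)²·9.7²/11 = 0.407181
  stratum 2: (420/1100)²·10.6²/83 = 0.197354
  stratum 3: (200/1100)²·12.7²/44 = 0.12118
  stratum 4: (240/1100)²·1.2²/54 = 0.00126942
V̂(x̄_st) = 0.726985
SE(x̄_st) = √0.726985 = 0.852634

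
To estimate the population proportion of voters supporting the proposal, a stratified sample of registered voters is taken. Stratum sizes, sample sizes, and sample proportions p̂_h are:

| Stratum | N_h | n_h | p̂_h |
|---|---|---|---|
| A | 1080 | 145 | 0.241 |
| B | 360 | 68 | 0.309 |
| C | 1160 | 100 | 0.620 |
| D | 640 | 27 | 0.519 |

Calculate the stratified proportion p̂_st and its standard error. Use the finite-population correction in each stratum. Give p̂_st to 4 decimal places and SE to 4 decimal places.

N = 3240; stratum weights W_h = N_h/N.
p̂_st = Σ W_h p̂_h = (1080·0.241 + 360·0.309 + 1160·0.620 + 640·0.519)/3240 = 0.43916
V̂(p̂_st) = Σ W_h² (1 − n_h/N_h) p̂_h(1−p̂_h)/(n_h−1):
  stratum A: (1080/3240)²·(1 − 145/1080)·0.241·0.759/144 = 0.000122192
  stratum B: (360/3240)²·(1 − 68/360)·0.309·0.691/67 = 3.19122e-05
  stratum C: (1160/3240)²·(1 − 100/1160)·0.620·0.380/99 = 0.000278749
  stratum D: (640/3240)²·(1 − 27/640)·0.519·0.481/26 = 0.000358831
V̂(p̂_st) = 0.000791684; SE = √V̂ = 0.0281369

p̂_st ≈ 0.4392, SE ≈ 0.0281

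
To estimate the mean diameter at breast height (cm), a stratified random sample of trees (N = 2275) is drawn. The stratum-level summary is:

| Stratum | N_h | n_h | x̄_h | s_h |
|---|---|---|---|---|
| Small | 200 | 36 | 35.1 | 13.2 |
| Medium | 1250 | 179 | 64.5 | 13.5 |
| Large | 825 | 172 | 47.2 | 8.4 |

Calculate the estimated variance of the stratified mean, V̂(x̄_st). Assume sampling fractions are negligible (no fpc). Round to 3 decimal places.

V̂(x̄_st) = Σ W_h² s_h²/n_h, with W_h = N_h/N and N = 2275:
  stratum Small: (200/2275)²·13.2²/36 = 0.0374061
  stratum Medium: (1250/2275)²·13.5²/179 = 0.307377
  stratum Large: (825/2275)²·8.4²/172 = 0.053948
V̂(x̄_st) = 0.398731

V̂(x̄_st) ≈ 0.399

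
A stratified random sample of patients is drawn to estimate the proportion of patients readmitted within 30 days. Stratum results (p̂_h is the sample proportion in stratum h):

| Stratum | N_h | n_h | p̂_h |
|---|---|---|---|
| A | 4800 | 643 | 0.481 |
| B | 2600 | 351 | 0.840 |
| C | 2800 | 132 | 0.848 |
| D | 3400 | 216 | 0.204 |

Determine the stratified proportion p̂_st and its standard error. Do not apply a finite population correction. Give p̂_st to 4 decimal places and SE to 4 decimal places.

N = 13600; stratum weights W_h = N_h/N.
p̂_st = Σ W_h p̂_h = (4800·0.481 + 2600·0.840 + 2800·0.848 + 3400·0.204)/13600 = 0.55594
V̂(p̂_st) = Σ W_h² p̂_h(1−p̂_h)/(n_h−1):
  stratum A: (4800/13600)²·0.481·0.519/642 = 4.84375e-05
  stratum B: (2600/13600)²·0.840·0.160/350 = 1.40346e-05
  stratum C: (2800/13600)²·0.848·0.152/131 = 4.17068e-05
  stratum D: (3400/13600)²·0.204·0.796/215 = 4.72047e-05
V̂(p̂_st) = 0.000151384; SE = √V̂ = 0.0123038

p̂_st ≈ 0.5559, SE ≈ 0.0123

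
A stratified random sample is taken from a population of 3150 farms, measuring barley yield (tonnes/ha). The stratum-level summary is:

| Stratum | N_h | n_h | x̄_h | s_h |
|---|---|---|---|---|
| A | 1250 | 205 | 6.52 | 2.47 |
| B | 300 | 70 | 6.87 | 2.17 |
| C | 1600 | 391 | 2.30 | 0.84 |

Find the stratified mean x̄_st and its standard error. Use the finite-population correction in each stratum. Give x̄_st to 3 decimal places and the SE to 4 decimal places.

x̄_st ≈ 4.410, SE ≈ 0.0688

x̄_st = Σ W_h x̄_h = (1250·6.52 + 300·6.87 + 1600·2.30)/3150 = 4.40984
V̂(x̄_st) = Σ W_h² (1 − n_h/N_h) s_h²/n_h, with W_h = N_h/N and N = 3150:
  stratum A: (1250/3150)²·(1 − 205/1250)·2.47²/205 = 0.00391783
  stratum B: (300/3150)²·(1 − 70/300)·2.17²/70 = 0.000467788
  stratum C: (1600/3150)²·(1 − 391/1600)·0.84²/391 = 0.000351809
V̂(x̄_st) = 0.00473742
SE(x̄_st) = √0.00473742 = 0.0688289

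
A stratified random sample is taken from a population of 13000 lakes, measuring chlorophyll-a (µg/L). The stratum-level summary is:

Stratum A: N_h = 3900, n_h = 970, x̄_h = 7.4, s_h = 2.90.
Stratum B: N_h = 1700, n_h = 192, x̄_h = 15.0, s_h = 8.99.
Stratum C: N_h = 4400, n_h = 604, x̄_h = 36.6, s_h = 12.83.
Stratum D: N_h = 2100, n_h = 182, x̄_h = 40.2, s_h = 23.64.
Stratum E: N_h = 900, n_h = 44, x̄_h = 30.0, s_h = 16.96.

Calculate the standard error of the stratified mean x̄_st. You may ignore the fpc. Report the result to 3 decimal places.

V̂(x̄_st) = Σ W_h² s_h²/n_h, with W_h = N_h/N and N = 13000:
  stratum A: (3900/13000)²·2.90²/970 = 0.000780309
  stratum B: (1700/13000)²·8.99²/192 = 0.00719829
  stratum C: (4400/13000)²·12.83²/604 = 0.0312202
  stratum D: (2100/13000)²·23.64²/182 = 0.0801264
  stratum E: (900/13000)²·16.96²/44 = 0.0313327
V̂(x̄_st) = 0.150658
SE(x̄_st) = √0.150658 = 0.388147

SE(x̄_st) ≈ 0.388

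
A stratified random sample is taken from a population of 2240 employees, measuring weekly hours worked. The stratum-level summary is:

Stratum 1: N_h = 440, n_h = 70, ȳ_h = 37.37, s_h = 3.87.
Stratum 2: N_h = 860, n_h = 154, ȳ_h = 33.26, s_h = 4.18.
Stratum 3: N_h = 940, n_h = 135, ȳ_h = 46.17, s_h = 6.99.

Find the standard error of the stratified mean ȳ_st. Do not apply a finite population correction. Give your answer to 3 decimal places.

SE(ȳ_st) ≈ 0.298

V̂(ȳ_st) = Σ W_h² s_h²/n_h, with W_h = N_h/N and N = 2240:
  stratum 1: (440/2240)²·3.87²/70 = 0.00825531
  stratum 2: (860/2240)²·4.18²/154 = 0.0167237
  stratum 3: (940/2240)²·6.99²/135 = 0.0637353
V̂(ȳ_st) = 0.0887144
SE(ȳ_st) = √0.0887144 = 0.29785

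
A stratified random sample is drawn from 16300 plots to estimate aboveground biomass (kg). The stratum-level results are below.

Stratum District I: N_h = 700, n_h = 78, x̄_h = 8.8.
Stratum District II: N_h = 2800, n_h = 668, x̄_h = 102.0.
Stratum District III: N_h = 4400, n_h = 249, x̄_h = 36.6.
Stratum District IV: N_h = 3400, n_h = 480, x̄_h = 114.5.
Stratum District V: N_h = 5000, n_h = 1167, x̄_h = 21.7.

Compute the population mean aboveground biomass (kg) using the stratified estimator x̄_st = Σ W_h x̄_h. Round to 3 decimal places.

N = Σ N_h = 16300. Stratum weights W_h = N_h/N.
x̄_st = (700·8.8 + 2800·102.0 + 4400·36.6 + 3400·114.5 + 5000·21.7) / 16300 = 58.31902

x̄_st ≈ 58.319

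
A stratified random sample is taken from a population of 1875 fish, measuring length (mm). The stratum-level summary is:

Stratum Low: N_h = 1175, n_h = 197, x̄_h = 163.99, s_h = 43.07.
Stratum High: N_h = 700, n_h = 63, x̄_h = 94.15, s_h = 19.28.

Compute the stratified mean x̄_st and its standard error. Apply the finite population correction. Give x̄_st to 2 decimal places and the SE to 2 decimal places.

x̄_st ≈ 137.92, SE ≈ 1.96

x̄_st = Σ W_h x̄_h = (1175·163.99 + 700·94.15)/1875 = 137.91640
V̂(x̄_st) = Σ W_h² (1 − n_h/N_h) s_h²/n_h, with W_h = N_h/N and N = 1875:
  stratum Low: (1175/1875)²·(1 − 197/1175)·43.07²/197 = 3.07792
  stratum High: (700/1875)²·(1 − 63/700)·19.28²/63 = 0.748356
V̂(x̄_st) = 3.82628
SE(x̄_st) = √3.82628 = 1.95609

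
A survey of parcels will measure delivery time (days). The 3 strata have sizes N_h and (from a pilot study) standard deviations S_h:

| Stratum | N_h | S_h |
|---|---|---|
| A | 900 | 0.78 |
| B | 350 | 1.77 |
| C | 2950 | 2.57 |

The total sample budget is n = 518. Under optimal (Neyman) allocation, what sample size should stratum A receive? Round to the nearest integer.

41

Neyman allocation: n_h = n · N_h S_h / Σ N_i S_i, with n = 518.
  stratum A: N_h·S_h = 900·0.78 = 702.00
  stratum B: N_h·S_h = 350·1.77 = 619.50
  stratum C: N_h·S_h = 2950·2.57 = 7581.50
Σ N_h S_h = 8903.00
n for stratum A = 518·702.00/8903.00 = 40.844 → 41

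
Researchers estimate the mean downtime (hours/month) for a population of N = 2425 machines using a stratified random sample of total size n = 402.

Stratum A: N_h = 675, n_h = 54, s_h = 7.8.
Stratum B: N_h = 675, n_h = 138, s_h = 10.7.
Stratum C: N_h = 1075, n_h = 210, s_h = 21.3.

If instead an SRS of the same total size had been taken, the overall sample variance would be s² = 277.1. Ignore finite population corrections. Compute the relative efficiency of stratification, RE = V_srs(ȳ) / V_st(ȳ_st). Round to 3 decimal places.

V̂(ȳ_st) = Σ W_h² s_h²/n_h, with W_h = N_h/N and N = 2425:
  stratum A: (675/2425)²·7.8²/54 = 0.087293
  stratum B: (675/2425)²·10.7²/138 = 0.0642795
  stratum C: (1075/2425)²·21.3²/210 = 0.424554
V_st = 0.576127
V_srs = s²/n = 277.1/402 = 0.689303
Relative efficiency = V_srs / V_st = 0.689303/0.576127 = 1.1964

RE ≈ 1.196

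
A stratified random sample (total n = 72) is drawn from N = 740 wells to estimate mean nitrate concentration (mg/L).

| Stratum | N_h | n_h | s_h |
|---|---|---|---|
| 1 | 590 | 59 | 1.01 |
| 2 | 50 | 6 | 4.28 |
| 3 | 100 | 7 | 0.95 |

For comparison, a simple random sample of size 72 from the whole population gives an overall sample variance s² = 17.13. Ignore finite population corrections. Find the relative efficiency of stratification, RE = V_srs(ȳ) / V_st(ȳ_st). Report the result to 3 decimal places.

RE ≈ 8.720

V̂(ȳ_st) = Σ W_h² s_h²/n_h, with W_h = N_h/N and N = 740:
  stratum 1: (590/740)²·1.01²/59 = 0.0109909
  stratum 2: (50/740)²·4.28²/6 = 0.0139384
  stratum 3: (100/740)²·0.95²/7 = 0.00235443
V_st = 0.0272837
V_srs = s²/n = 17.13/72 = 0.237917
Relative efficiency = V_srs / V_st = 0.237917/0.0272837 = 8.7201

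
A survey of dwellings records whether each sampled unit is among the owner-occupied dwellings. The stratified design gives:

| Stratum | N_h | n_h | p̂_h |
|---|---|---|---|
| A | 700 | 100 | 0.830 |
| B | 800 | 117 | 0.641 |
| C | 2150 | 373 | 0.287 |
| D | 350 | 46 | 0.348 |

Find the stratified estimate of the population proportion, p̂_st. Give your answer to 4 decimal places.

p̂_st ≈ 0.4582

N = 4000; stratum weights W_h = N_h/N.
p̂_st = Σ W_h p̂_h = (700·0.830 + 800·0.641 + 2150·0.287 + 350·0.348)/4000 = 0.45816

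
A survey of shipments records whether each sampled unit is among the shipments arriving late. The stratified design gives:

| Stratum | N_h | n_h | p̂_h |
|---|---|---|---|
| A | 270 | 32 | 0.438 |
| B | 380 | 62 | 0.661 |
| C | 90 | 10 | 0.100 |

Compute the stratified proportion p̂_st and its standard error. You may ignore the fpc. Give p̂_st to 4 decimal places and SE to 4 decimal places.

p̂_st ≈ 0.5114, SE ≈ 0.0466

N = 740; stratum weights W_h = N_h/N.
p̂_st = Σ W_h p̂_h = (270·0.438 + 380·0.661 + 90·0.100)/740 = 0.51141
V̂(p̂_st) = Σ W_h² p̂_h(1−p̂_h)/(n_h−1):
  stratum A: (270/740)²·0.438·0.562/31 = 0.00105709
  stratum B: (380/740)²·0.661·0.339/61 = 0.000968668
  stratum C: (90/740)²·0.100·0.900/9 = 0.000147918
V̂(p̂_st) = 0.00217368; SE = √V̂ = 0.0466227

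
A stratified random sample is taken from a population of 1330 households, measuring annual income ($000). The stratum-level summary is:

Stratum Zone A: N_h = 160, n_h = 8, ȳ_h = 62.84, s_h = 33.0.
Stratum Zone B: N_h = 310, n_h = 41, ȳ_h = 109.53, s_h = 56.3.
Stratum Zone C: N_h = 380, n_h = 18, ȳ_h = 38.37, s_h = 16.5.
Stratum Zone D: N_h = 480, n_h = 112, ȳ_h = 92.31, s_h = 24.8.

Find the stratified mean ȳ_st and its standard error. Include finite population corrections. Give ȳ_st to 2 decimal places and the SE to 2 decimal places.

ȳ_st ≈ 77.37, SE ≈ 2.69

ȳ_st = Σ W_h ȳ_h = (160·62.84 + 310·109.53 + 380·38.37 + 480·92.31)/1330 = 77.36699
V̂(ȳ_st) = Σ W_h² (1 − n_h/N_h) s_h²/n_h, with W_h = N_h/N and N = 1330:
  stratum Zone A: (160/1330)²·(1 − 8/160)·33.0²/8 = 1.87154
  stratum Zone B: (310/1330)²·(1 − 41/310)·56.3²/41 = 3.64455
  stratum Zone C: (380/1330)²·(1 − 18/380)·16.5²/18 = 1.17621
  stratum Zone D: (480/1330)²·(1 − 112/480)·24.8²/112 = 0.548367
V̂(ȳ_st) = 7.24066
SE(ȳ_st) = √7.24066 = 2.69085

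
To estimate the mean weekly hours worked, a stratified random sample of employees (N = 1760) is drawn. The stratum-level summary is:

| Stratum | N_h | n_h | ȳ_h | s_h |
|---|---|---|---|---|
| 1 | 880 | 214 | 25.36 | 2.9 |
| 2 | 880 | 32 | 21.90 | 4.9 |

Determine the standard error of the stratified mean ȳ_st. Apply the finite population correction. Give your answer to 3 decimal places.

V̂(ȳ_st) = Σ W_h² (1 − n_h/N_h) s_h²/n_h, with W_h = N_h/N and N = 1760:
  stratum 1: (880/1760)²·(1 − 214/880)·2.9²/214 = 0.00743556
  stratum 2: (880/1760)²·(1 − 32/880)·4.9²/32 = 0.180757
V̂(ȳ_st) = 0.188193
SE(ȳ_st) = √0.188193 = 0.433812

SE(ȳ_st) ≈ 0.434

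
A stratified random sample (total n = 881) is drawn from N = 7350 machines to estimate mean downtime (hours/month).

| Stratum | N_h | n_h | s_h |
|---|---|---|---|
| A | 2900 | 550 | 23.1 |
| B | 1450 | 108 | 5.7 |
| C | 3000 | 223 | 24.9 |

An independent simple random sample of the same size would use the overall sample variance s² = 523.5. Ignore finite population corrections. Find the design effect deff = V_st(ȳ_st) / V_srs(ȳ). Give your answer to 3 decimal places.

deff ≈ 1.053

V̂(ȳ_st) = Σ W_h² s_h²/n_h, with W_h = N_h/N and N = 7350:
  stratum A: (2900/7350)²·23.1²/550 = 0.151037
  stratum B: (1450/7350)²·5.7²/108 = 0.0117081
  stratum C: (3000/7350)²·24.9²/223 = 0.463193
V_st = 0.625938
V_srs = s²/n = 523.5/881 = 0.594211
deff = V_st / V_srs = 0.625938/0.594211 = 1.0534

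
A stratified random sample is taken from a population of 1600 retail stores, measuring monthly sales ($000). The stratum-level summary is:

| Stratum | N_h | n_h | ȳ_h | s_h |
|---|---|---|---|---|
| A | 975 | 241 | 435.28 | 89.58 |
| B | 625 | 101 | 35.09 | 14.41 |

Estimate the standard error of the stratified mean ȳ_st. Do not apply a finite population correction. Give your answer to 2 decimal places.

V̂(ȳ_st) = Σ W_h² s_h²/n_h, with W_h = N_h/N and N = 1600:
  stratum A: (975/1600)²·89.58²/241 = 12.3644
  stratum B: (625/1600)²·14.41²/101 = 0.313709
V̂(ȳ_st) = 12.6781
SE(ȳ_st) = √12.6781 = 3.56064

SE(ȳ_st) ≈ 3.56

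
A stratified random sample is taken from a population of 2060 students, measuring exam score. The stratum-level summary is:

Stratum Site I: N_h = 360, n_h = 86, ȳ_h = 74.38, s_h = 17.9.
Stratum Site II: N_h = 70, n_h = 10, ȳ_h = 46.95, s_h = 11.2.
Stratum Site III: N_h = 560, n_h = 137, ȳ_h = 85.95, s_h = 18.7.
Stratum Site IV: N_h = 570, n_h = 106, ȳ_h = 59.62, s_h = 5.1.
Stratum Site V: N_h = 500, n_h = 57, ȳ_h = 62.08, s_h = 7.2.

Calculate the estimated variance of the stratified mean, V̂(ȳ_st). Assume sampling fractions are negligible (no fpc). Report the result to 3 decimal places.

V̂(ȳ_st) ≈ 0.389

V̂(ȳ_st) = Σ W_h² s_h²/n_h, with W_h = N_h/N and N = 2060:
  stratum Site I: (360/2060)²·17.9²/86 = 0.113783
  stratum Site II: (70/2060)²·11.2²/10 = 0.0144843
  stratum Site III: (560/2060)²·18.7²/137 = 0.188627
  stratum Site IV: (570/2060)²·5.1²/106 = 0.0187867
  stratum Site V: (500/2060)²·7.2²/57 = 0.0535791
V̂(ȳ_st) = 0.38926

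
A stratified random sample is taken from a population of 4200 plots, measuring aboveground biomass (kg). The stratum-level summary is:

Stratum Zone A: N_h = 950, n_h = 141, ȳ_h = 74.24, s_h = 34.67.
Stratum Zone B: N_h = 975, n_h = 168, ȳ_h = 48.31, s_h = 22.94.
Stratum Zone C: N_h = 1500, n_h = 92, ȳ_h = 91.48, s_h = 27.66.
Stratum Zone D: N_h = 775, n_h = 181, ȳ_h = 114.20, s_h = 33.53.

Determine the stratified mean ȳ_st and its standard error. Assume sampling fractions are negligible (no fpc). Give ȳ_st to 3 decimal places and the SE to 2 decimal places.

ȳ_st = Σ W_h ȳ_h = (950·74.24 + 975·48.31 + 1500·91.48 + 775·114.20)/4200 = 81.75125
V̂(ȳ_st) = Σ W_h² s_h²/n_h, with W_h = N_h/N and N = 4200:
  stratum Zone A: (950/4200)²·34.67²/141 = 0.436151
  stratum Zone B: (975/4200)²·22.94²/168 = 0.168806
  stratum Zone C: (1500/4200)²·27.66²/92 = 1.06072
  stratum Zone D: (775/4200)²·33.53²/181 = 0.211492
V̂(ȳ_st) = 1.87717
SE(ȳ_st) = √1.87717 = 1.3701

ȳ_st ≈ 81.751, SE ≈ 1.37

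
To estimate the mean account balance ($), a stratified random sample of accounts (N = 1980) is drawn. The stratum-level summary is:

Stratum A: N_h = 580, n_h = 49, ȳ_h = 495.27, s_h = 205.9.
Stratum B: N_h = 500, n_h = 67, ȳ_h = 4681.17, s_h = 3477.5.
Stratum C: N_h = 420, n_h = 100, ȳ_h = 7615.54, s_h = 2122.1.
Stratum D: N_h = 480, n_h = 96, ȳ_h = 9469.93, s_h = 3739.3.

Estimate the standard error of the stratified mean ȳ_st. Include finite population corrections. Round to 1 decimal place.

SE(ȳ_st) ≈ 135.7

V̂(ȳ_st) = Σ W_h² (1 − n_h/N_h) s_h²/n_h, with W_h = N_h/N and N = 1980:
  stratum A: (580/1980)²·(1 − 49/580)·205.9²/49 = 67.9687
  stratum B: (500/1980)²·(1 − 67/500)·3477.5²/67 = 9967.52
  stratum C: (420/1980)²·(1 − 100/420)·2122.1²/100 = 1543.83
  stratum D: (480/1980)²·(1 − 96/480)·3739.3²/96 = 6847.81
V̂(ȳ_st) = 18427.1
SE(ȳ_st) = √18427.1 = 135.747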